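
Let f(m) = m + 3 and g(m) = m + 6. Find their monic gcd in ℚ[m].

1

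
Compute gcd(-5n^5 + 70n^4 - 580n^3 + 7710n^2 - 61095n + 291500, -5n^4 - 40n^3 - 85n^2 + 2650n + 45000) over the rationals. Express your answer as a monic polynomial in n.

Euclidean algorithm in ℚ[n]:
  -5n^5 + 70n^4 - 580n^3 + 7710n^2 - 61095n + 291500 = (n - 22)(-5n^4 - 40n^3 - 85n^2 + 2650n + 45000) + (-1375n^3 + 3190n^2 - 47795n + 1281500)
  -5n^4 - 40n^3 - 85n^2 + 2650n + 45000 = ((1/275)n + 258/6875)(-1375n^3 + 3190n^2 - 47795n + 1281500) + (-(3864/125)n^2 - (27048/125)n - 15456/5)
  -1375n^3 + 3190n^2 - 47795n + 1281500 = ((171875/3864)n - 1601875/3864)(-(3864/125)n^2 - (27048/125)n - 15456/5) + (0)
Last nonzero remainder: -(3864/125)n^2 - (27048/125)n - 15456/5. Dividing through by -3864/125 gives the monic gcd n^2 + 7n + 100.

n^2 + 7n + 100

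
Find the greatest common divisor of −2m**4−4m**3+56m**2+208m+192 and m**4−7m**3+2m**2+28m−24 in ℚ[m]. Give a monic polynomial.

m**2−4m−12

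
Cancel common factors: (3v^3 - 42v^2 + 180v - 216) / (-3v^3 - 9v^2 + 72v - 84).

Euclidean algorithm in ℚ[v]:
  3v^3 - 42v^2 + 180v - 216 = (-1)(-3v^3 - 9v^2 + 72v - 84) + (-51v^2 + 252v - 300)
  -3v^3 - 9v^2 + 72v - 84 = ((1/17)v + 135/289)(-51v^2 + 252v - 300) + (-(8112/289)v + 16224/289)
  -51v^2 + 252v - 300 = ((4913/2704)v - 7225/1352)(-(8112/289)v + 16224/289) + (0)
Last nonzero remainder: -(8112/289)v + 16224/289. Dividing through by -8112/289 gives the monic gcd v - 2.
Cancel v - 2 from numerator and denominator to get the reduced form.

(-v^2 + 12v - 36)/(v^2 + 5v - 14)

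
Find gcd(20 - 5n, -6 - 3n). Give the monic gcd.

1

Repeated division with remainder:
  -5n + 20 = (5/3)(-3n - 6) + (30)
  -3n - 6 = (-(1/10)n - 1/5)(30) + (0)
The last nonzero remainder is the constant 30, so the polynomials are coprime and gcd = 1.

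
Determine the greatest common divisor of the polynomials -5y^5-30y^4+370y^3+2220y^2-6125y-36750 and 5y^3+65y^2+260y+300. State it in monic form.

Apply the Euclidean algorithm:
  -5y^5-30y^4+370y^3+2220y^2-6125y-36750 = (-y^2+7y+35)(5y^3+65y^2+260y+300) + (-1575y^2-17325y-47250)
  5y^3+65y^2+260y+300 = (-(1/315)y-2/315)(-1575y^2-17325y-47250) + (0)
Last nonzero remainder: -1575y^2-17325y-47250. Dividing through by -1575 gives the monic gcd y^2+11y+30.

y^2+11y+30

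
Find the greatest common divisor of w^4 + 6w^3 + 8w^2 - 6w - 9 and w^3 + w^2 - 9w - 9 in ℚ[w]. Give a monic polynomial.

Euclidean algorithm in ℚ[w]:
  w^4 + 6w^3 + 8w^2 - 6w - 9 = (w + 5)(w^3 + w^2 - 9w - 9) + (12w^2 + 48w + 36)
  w^3 + w^2 - 9w - 9 = ((1/12)w - 1/4)(12w^2 + 48w + 36) + (0)
Last nonzero remainder: 12w^2 + 48w + 36. Dividing through by 12 gives the monic gcd w^2 + 4w + 3.

w^2 + 4w + 3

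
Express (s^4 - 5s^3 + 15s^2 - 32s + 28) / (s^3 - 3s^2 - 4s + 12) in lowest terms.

(s^3 - 3s^2 + 9s - 14)/(s^2 - s - 6)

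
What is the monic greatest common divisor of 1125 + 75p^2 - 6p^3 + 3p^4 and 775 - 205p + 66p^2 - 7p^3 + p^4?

25 - 5p + p^2

Euclidean algorithm in ℚ[p]:
  3p^4 - 6p^3 + 75p^2 + 1125 = (3)(p^4 - 7p^3 + 66p^2 - 205p + 775) + (15p^3 - 123p^2 + 615p - 1200)
  p^4 - 7p^3 + 66p^2 - 205p + 775 = ((1/15)p + 2/25)(15p^3 - 123p^2 + 615p - 1200) + ((871/25)p^2 - (871/5)p + 871)
  15p^3 - 123p^2 + 615p - 1200 = ((375/871)p - 1200/871)((871/25)p^2 - (871/5)p + 871) + (0)
Last nonzero remainder: (871/25)p^2 - (871/5)p + 871. Dividing through by 871/25 gives the monic gcd p^2 - 5p + 25.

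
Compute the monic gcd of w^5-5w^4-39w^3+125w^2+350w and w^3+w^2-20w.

w^2+5w

Repeated division with remainder:
  w^5-5w^4-39w^3+125w^2+350w = (w^2-6w-13)(w^3+w^2-20w) + (18w^2+90w)
  w^3+w^2-20w = ((1/18)w-2/9)(18w^2+90w) + (0)
Last nonzero remainder: 18w^2+90w. Dividing through by 18 gives the monic gcd w^2+5w.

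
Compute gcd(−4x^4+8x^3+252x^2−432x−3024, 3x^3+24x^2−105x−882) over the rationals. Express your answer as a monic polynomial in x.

Euclidean algorithm in ℚ[x]:
  −4x^4+8x^3+252x^2−432x−3024 = (−(4/3)x+40/3)(3x^3+24x^2−105x−882) + (−208x^2−208x+8736)
  3x^3+24x^2−105x−882 = (−(3/208)x−21/208)(−208x^2−208x+8736) + (0)
Last nonzero remainder: −208x^2−208x+8736. Dividing through by −208 gives the monic gcd x^2+x−42.

x^2+x−42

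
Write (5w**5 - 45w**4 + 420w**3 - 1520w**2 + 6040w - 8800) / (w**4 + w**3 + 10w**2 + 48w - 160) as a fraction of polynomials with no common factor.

By polynomial division,
  5w**5 - 45w**4 + 420w**3 - 1520w**2 + 6040w - 8800 = (5w - 50)(w**4 + w**3 + 10w**2 + 48w - 160) + (420w**3 - 1260w**2 + 9240w - 16800)
  w**4 + w**3 + 10w**2 + 48w - 160 = ((1/420)w + 1/105)(420w**3 - 1260w**2 + 9240w - 16800) + (0)
Last nonzero remainder: 420w**3 - 1260w**2 + 9240w - 16800. Dividing through by 420 gives the monic gcd w**3 - 3w**2 + 22w - 40.
Cancel w**3 - 3w**2 + 22w - 40 from numerator and denominator to get the reduced form.

(5w**2 - 30w + 220)/(w + 4)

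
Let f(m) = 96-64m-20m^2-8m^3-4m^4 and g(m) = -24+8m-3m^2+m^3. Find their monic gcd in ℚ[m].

8+m^2

Apply the Euclidean algorithm:
  -4m^4-8m^3-20m^2-64m+96 = (-4m-20)(m^3-3m^2+8m-24) + (-48m^2-384)
  m^3-3m^2+8m-24 = (-(1/48)m+1/16)(-48m^2-384) + (0)
Last nonzero remainder: -48m^2-384. Dividing through by -48 gives the monic gcd m^2+8.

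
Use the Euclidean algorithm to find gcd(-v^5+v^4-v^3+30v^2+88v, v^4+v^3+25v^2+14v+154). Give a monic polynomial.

Apply the Euclidean algorithm:
  -v^5+v^4-v^3+30v^2+88v = (-v+2)(v^4+v^3+25v^2+14v+154) + (22v^3-6v^2+214v-308)
  v^4+v^3+25v^2+14v+154 = ((1/22)v+7/121)(22v^3-6v^2+214v-308) + ((1890/121)v^2+(1890/121)v+1890/11)
  22v^3-6v^2+214v-308 = ((1331/945)v-242/135)((1890/121)v^2+(1890/121)v+1890/11) + (0)
Last nonzero remainder: (1890/121)v^2+(1890/121)v+1890/11. Dividing through by 1890/121 gives the monic gcd v^2+v+11.

v^2+v+11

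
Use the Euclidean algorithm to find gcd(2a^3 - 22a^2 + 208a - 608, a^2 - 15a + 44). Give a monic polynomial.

a - 4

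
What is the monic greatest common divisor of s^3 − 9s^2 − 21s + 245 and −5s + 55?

1

By polynomial division,
  s^3 − 9s^2 − 21s + 245 = (−(1/5)s^2 − (2/5)s − 1/5)(−5s + 55) + (256)
  −5s + 55 = (−(5/256)s + 55/256)(256) + (0)
The last nonzero remainder is the constant 256, so the polynomials are coprime and gcd = 1.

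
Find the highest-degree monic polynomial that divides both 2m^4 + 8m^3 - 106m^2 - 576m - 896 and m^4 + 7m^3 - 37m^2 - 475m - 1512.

Apply the Euclidean algorithm:
  2m^4 + 8m^3 - 106m^2 - 576m - 896 = (2)(m^4 + 7m^3 - 37m^2 - 475m - 1512) + (-6m^3 - 32m^2 + 374m + 2128)
  m^4 + 7m^3 - 37m^2 - 475m - 1512 = (-(1/6)m - 5/18)(-6m^3 - 32m^2 + 374m + 2128) + ((148/9)m^2 - (148/9)m - 8288/9)
  -6m^3 - 32m^2 + 374m + 2128 = (-(27/74)m - 171/74)((148/9)m^2 - (148/9)m - 8288/9) + (0)
Last nonzero remainder: (148/9)m^2 - (148/9)m - 8288/9. Dividing through by 148/9 gives the monic gcd m^2 - m - 56.

m^2 - m - 56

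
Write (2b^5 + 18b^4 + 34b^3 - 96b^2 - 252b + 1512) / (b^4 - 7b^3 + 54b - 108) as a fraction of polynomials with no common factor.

Repeated division with remainder:
  2b^5 + 18b^4 + 34b^3 - 96b^2 - 252b + 1512 = (2b + 32)(b^4 - 7b^3 + 54b - 108) + (258b^3 - 204b^2 - 1764b + 4968)
  b^4 - 7b^3 + 54b - 108 = ((1/258)b - 89/3698)(258b^3 - 204b^2 - 1764b + 4968) + ((3564/1849)b^2 - (14256/1849)b + 21384/1849)
  258b^3 - 204b^2 - 1764b + 4968 = ((79507/594)b + 42527/99)((3564/1849)b^2 - (14256/1849)b + 21384/1849) + (0)
Last nonzero remainder: (3564/1849)b^2 - (14256/1849)b + 21384/1849. Dividing through by 3564/1849 gives the monic gcd b^2 - 4b + 6.
Cancel b^2 - 4b + 6 from numerator and denominator to get the reduced form.

(2b^3 + 26b^2 + 126b + 252)/(b^2 - 3b - 18)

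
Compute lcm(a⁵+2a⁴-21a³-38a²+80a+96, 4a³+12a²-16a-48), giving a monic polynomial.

a⁶+4a⁵-17a⁴-80a³+4a²+256a+192

Euclidean algorithm in ℚ[a]:
  a⁵+2a⁴-21a³-38a²+80a+96 = ((1/4)a²-(1/4)a-7/2)(4a³+12a²-16a-48) + (12a²+12a-72)
  4a³+12a²-16a-48 = ((1/3)a+2/3)(12a²+12a-72) + (0)
Last nonzero remainder: 12a²+12a-72. Dividing through by 12 gives the monic gcd a²+a-6.
Then lcm(f, g) = f·g / gcd(f, g); expanding and making the result monic gives the answer.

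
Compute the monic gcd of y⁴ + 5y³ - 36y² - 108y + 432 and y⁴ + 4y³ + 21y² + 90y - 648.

By polynomial division,
  y⁴ + 5y³ - 36y² - 108y + 432 = (y⁴ + 4y³ + 21y² + 90y - 648) + (y³ - 57y² - 198y + 1080)
  y⁴ + 4y³ + 21y² + 90y - 648 = (y + 61)(y³ - 57y² - 198y + 1080) + (3696y² + 11088y - 66528)
  y³ - 57y² - 198y + 1080 = ((1/3696)y - 5/308)(3696y² + 11088y - 66528) + (0)
Last nonzero remainder: 3696y² + 11088y - 66528. Dividing through by 3696 gives the monic gcd y² + 3y - 18.

y² + 3y - 18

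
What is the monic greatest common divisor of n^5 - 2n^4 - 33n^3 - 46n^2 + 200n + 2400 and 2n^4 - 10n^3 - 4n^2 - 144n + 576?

n^3 - 2n^2 - 8n - 96

Euclidean algorithm in ℚ[n]:
  n^5 - 2n^4 - 33n^3 - 46n^2 + 200n + 2400 = ((1/2)n + 3/2)(2n^4 - 10n^3 - 4n^2 - 144n + 576) + (-16n^3 + 32n^2 + 128n + 1536)
  2n^4 - 10n^3 - 4n^2 - 144n + 576 = (-(1/8)n + 3/8)(-16n^3 + 32n^2 + 128n + 1536) + (0)
Last nonzero remainder: -16n^3 + 32n^2 + 128n + 1536. Dividing through by -16 gives the monic gcd n^3 - 2n^2 - 8n - 96.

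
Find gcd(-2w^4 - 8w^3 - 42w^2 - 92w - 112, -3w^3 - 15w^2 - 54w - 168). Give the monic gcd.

w^2 + w + 14

Apply the Euclidean algorithm:
  -2w^4 - 8w^3 - 42w^2 - 92w - 112 = ((2/3)w - 2/3)(-3w^3 - 15w^2 - 54w - 168) + (-16w^2 - 16w - 224)
  -3w^3 - 15w^2 - 54w - 168 = ((3/16)w + 3/4)(-16w^2 - 16w - 224) + (0)
Last nonzero remainder: -16w^2 - 16w - 224. Dividing through by -16 gives the monic gcd w^2 + w + 14.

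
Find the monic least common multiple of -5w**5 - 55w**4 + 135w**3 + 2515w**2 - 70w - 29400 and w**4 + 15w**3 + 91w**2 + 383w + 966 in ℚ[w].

w**7 + 13w**6 + 18w**5 - 304w**4 - 1613w**3 - 5661w**2 + 12082w + 135240

Apply the Euclidean algorithm:
  -5w**5 - 55w**4 + 135w**3 + 2515w**2 - 70w - 29400 = (-5w + 20)(w**4 + 15w**3 + 91w**2 + 383w + 966) + (290w**3 + 2610w**2 - 2900w - 48720)
  w**4 + 15w**3 + 91w**2 + 383w + 966 = ((1/290)w + 3/145)(290w**3 + 2610w**2 - 2900w - 48720) + (47w**2 + 611w + 1974)
  290w**3 + 2610w**2 - 2900w - 48720 = ((290/47)w - 1160/47)(47w**2 + 611w + 1974) + (0)
Last nonzero remainder: 47w**2 + 611w + 1974. Dividing through by 47 gives the monic gcd w**2 + 13w + 42.
Then lcm(f, g) = f·g / gcd(f, g); expanding and making the result monic gives the answer.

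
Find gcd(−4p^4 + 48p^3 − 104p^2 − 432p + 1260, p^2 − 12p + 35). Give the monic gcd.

p^2 − 12p + 35

Repeated division with remainder:
  −4p^4 + 48p^3 − 104p^2 − 432p + 1260 = (−4p^2 + 36)(p^2 − 12p + 35) + (0)
The last nonzero remainder p^2 − 12p + 35 is already monic.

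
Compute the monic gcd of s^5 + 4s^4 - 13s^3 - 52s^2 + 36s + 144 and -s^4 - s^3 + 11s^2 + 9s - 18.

s^3 + 2s^2 - 9s - 18

Apply the Euclidean algorithm:
  s^5 + 4s^4 - 13s^3 - 52s^2 + 36s + 144 = (-s - 3)(-s^4 - s^3 + 11s^2 + 9s - 18) + (-5s^3 - 10s^2 + 45s + 90)
  -s^4 - s^3 + 11s^2 + 9s - 18 = ((1/5)s - 1/5)(-5s^3 - 10s^2 + 45s + 90) + (0)
Last nonzero remainder: -5s^3 - 10s^2 + 45s + 90. Dividing through by -5 gives the monic gcd s^3 + 2s^2 - 9s - 18.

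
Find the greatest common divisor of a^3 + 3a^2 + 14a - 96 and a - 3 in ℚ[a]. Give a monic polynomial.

a - 3

By polynomial division,
  a^3 + 3a^2 + 14a - 96 = (a^2 + 6a + 32)(a - 3) + (0)
The last nonzero remainder a - 3 is already monic.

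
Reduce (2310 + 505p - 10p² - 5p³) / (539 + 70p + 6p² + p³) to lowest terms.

Euclidean algorithm in ℚ[p]:
  -5p³ - 10p² + 505p + 2310 = (-5)(p³ + 6p² + 70p + 539) + (20p² + 855p + 5005)
  p³ + 6p² + 70p + 539 = ((1/20)p - 147/80)(20p² + 855p + 5005) + ((22253/16)p + 155771/16)
  20p² + 855p + 5005 = ((320/22253)p + 1040/2023)((22253/16)p + 155771/16) + (0)
Last nonzero remainder: (22253/16)p + 155771/16. Dividing through by 22253/16 gives the monic gcd p + 7.
Cancel p + 7 from numerator and denominator to get the reduced form.

(330 + 25p - 5p²)/(77 - p + p²)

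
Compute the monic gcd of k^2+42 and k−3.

1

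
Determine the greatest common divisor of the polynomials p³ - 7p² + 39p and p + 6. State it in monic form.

1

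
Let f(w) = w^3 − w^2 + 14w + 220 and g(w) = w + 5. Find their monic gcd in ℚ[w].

Repeated division with remainder:
  w^3 − w^2 + 14w + 220 = (w^2 − 6w + 44)(w + 5) + (0)
The last nonzero remainder w + 5 is already monic.

w + 5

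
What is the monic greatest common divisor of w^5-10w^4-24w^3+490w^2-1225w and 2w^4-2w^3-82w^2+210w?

w^3+2w^2-35w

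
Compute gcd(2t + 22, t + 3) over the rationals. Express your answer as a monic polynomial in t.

1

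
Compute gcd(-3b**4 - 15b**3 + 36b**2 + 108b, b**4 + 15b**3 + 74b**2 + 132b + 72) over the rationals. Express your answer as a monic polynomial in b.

b**2 + 8b + 12

By polynomial division,
  -3b**4 - 15b**3 + 36b**2 + 108b = (-3)(b**4 + 15b**3 + 74b**2 + 132b + 72) + (30b**3 + 258b**2 + 504b + 216)
  b**4 + 15b**3 + 74b**2 + 132b + 72 = ((1/30)b + 16/75)(30b**3 + 258b**2 + 504b + 216) + ((54/25)b**2 + (432/25)b + 648/25)
  30b**3 + 258b**2 + 504b + 216 = ((125/9)b + 25/3)((54/25)b**2 + (432/25)b + 648/25) + (0)
Last nonzero remainder: (54/25)b**2 + (432/25)b + 648/25. Dividing through by 54/25 gives the monic gcd b**2 + 8b + 12.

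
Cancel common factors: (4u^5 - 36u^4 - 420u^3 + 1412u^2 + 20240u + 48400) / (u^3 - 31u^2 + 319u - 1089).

By polynomial division,
  4u^5 - 36u^4 - 420u^3 + 1412u^2 + 20240u + 48400 = (4u^2 + 88u + 1032)(u^3 - 31u^2 + 319u - 1089) + (9688u^2 - 213136u + 1172248)
  u^3 - 31u^2 + 319u - 1089 = ((1/9688)u - 9/9688)(9688u^2 - 213136u + 1172248) + (0)
Last nonzero remainder: 9688u^2 - 213136u + 1172248. Dividing through by 9688 gives the monic gcd u^2 - 22u + 121.
Cancel u^2 - 22u + 121 from numerator and denominator to get the reduced form.

(4u^3 + 52u^2 + 240u + 400)/(u - 9)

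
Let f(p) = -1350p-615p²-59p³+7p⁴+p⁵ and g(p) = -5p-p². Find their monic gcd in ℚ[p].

5p+p²

Euclidean algorithm in ℚ[p]:
  p⁵+7p⁴-59p³-615p²-1350p = (-p³-2p²+69p+270)(-p²-5p) + (0)
Last nonzero remainder: -p²-5p. Dividing through by -1 gives the monic gcd p²+5p.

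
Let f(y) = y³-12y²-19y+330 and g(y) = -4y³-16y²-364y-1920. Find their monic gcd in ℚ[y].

y+5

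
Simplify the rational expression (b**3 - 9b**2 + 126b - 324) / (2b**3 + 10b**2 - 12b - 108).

Euclidean algorithm in ℚ[b]:
  b**3 - 9b**2 + 126b - 324 = (1/2)(2b**3 + 10b**2 - 12b - 108) + (-14b**2 + 132b - 270)
  2b**3 + 10b**2 - 12b - 108 = (-(1/7)b - 101/49)(-14b**2 + 132b - 270) + ((10854/49)b - 32562/49)
  -14b**2 + 132b - 270 = (-(343/5427)b + 245/603)((10854/49)b - 32562/49) + (0)
Last nonzero remainder: (10854/49)b - 32562/49. Dividing through by 10854/49 gives the monic gcd b - 3.
Cancel b - 3 from numerator and denominator to get the reduced form.

(b**2 - 6b + 108)/(2b**2 + 16b + 36)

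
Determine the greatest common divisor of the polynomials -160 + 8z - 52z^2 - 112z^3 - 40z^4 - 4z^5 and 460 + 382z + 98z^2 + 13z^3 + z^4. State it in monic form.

10 + 7z + z^2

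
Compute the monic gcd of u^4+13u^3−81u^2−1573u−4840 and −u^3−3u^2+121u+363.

Apply the Euclidean algorithm:
  u^4+13u^3−81u^2−1573u−4840 = (−u−10)(−u^3−3u^2+121u+363) + (10u^2−1210)
  −u^3−3u^2+121u+363 = (−(1/10)u−3/10)(10u^2−1210) + (0)
Last nonzero remainder: 10u^2−1210. Dividing through by 10 gives the monic gcd u^2−121.

u^2−121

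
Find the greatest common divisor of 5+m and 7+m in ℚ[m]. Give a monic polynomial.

Apply the Euclidean algorithm:
  m+5 = (m+7) + (−2)
  m+7 = (−(1/2)m−7/2)(−2) + (0)
The last nonzero remainder is the constant −2, so the polynomials are coprime and gcd = 1.

1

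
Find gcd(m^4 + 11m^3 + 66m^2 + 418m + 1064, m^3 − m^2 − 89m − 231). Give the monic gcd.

Apply the Euclidean algorithm:
  m^4 + 11m^3 + 66m^2 + 418m + 1064 = (m + 12)(m^3 − m^2 − 89m − 231) + (167m^2 + 1717m + 3836)
  m^3 − m^2 − 89m − 231 = ((1/167)m − 1884/27889)(167m^2 + 1717m + 3836) + ((112095/27889)m + 784665/27889)
  167m^2 + 1717m + 3836 = ((4657463/112095)m + 15283172/112095)((112095/27889)m + 784665/27889) + (0)
Last nonzero remainder: (112095/27889)m + 784665/27889. Dividing through by 112095/27889 gives the monic gcd m + 7.

m + 7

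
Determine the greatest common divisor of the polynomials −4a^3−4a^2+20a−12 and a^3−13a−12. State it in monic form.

Repeated division with remainder:
  −4a^3−4a^2+20a−12 = (−4)(a^3−13a−12) + (−4a^2−32a−60)
  a^3−13a−12 = (−(1/4)a+2)(−4a^2−32a−60) + (36a+108)
  −4a^2−32a−60 = (−(1/9)a−5/9)(36a+108) + (0)
Last nonzero remainder: 36a+108. Dividing through by 36 gives the monic gcd a+3.

a+3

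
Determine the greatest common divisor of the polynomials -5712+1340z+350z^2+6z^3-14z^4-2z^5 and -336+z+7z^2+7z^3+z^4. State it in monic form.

-21+4z+z^2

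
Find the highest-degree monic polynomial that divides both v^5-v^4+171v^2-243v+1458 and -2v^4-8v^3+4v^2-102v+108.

v^3+5v^2+3v+54

Euclidean algorithm in ℚ[v]:
  v^5-v^4+171v^2-243v+1458 = (-(1/2)v+5/2)(-2v^4-8v^3+4v^2-102v+108) + (22v^3+110v^2+66v+1188)
  -2v^4-8v^3+4v^2-102v+108 = (-(1/11)v+1/11)(22v^3+110v^2+66v+1188) + (0)
Last nonzero remainder: 22v^3+110v^2+66v+1188. Dividing through by 22 gives the monic gcd v^3+5v^2+3v+54.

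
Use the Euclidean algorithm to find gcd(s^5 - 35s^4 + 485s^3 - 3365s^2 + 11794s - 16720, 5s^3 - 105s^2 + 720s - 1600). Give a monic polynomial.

s^2 - 13s + 40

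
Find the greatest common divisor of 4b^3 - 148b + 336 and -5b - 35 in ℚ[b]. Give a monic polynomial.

Euclidean algorithm in ℚ[b]:
  4b^3 - 148b + 336 = (-(4/5)b^2 + (28/5)b - 48/5)(-5b - 35) + (0)
Last nonzero remainder: -5b - 35. Dividing through by -5 gives the monic gcd b + 7.

b + 7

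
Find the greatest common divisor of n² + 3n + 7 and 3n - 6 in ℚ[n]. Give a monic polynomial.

1

Apply the Euclidean algorithm:
  n² + 3n + 7 = ((1/3)n + 5/3)(3n - 6) + (17)
  3n - 6 = ((3/17)n - 6/17)(17) + (0)
The last nonzero remainder is the constant 17, so the polynomials are coprime and gcd = 1.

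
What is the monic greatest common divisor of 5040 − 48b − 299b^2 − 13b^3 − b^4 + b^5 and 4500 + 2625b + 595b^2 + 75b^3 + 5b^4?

Repeated division with remainder:
  b^5 − b^4 − 13b^3 − 299b^2 − 48b + 5040 = ((1/5)b − 16/5)(5b^4 + 75b^3 + 595b^2 + 2625b + 4500) + (108b^3 + 1080b^2 + 7452b + 19440)
  5b^4 + 75b^3 + 595b^2 + 2625b + 4500 = ((5/108)b + 25/108)(108b^3 + 1080b^2 + 7452b + 19440) + (0)
Last nonzero remainder: 108b^3 + 1080b^2 + 7452b + 19440. Dividing through by 108 gives the monic gcd b^3 + 10b^2 + 69b + 180.

180 + 69b + 10b^2 + b^3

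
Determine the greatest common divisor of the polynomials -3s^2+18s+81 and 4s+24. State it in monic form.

Euclidean algorithm in ℚ[s]:
  -3s^2+18s+81 = (-(3/4)s+9)(4s+24) + (-135)
  4s+24 = (-(4/135)s-8/45)(-135) + (0)
The last nonzero remainder is the constant -135, so the polynomials are coprime and gcd = 1.

1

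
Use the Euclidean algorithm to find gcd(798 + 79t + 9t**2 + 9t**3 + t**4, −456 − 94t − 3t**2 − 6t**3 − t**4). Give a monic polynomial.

Repeated division with remainder:
  t**4 + 9t**3 + 9t**2 + 79t + 798 = (−1)(−t**4 − 6t**3 − 3t**2 − 94t − 456) + (3t**3 + 6t**2 − 15t + 342)
  −t**4 − 6t**3 − 3t**2 − 94t − 456 = (−(1/3)t − 4/3)(3t**3 + 6t**2 − 15t + 342) + (0)
Last nonzero remainder: 3t**3 + 6t**2 − 15t + 342. Dividing through by 3 gives the monic gcd t**3 + 2t**2 − 5t + 114.

114 − 5t + 2t**2 + t**3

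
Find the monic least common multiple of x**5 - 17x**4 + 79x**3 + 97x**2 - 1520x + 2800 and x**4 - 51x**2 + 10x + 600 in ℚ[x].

x**6 - 11x**5 - 23x**4 + 571x**3 - 938x**2 - 6320x + 16800

By polynomial division,
  x**5 - 17x**4 + 79x**3 + 97x**2 - 1520x + 2800 = (x - 17)(x**4 - 51x**2 + 10x + 600) + (130x**3 - 780x**2 - 1950x + 13000)
  x**4 - 51x**2 + 10x + 600 = ((1/130)x + 3/65)(130x**3 - 780x**2 - 1950x + 13000) + (0)
Last nonzero remainder: 130x**3 - 780x**2 - 1950x + 13000. Dividing through by 130 gives the monic gcd x**3 - 6x**2 - 15x + 100.
Then lcm(f, g) = f·g / gcd(f, g); expanding and making the result monic gives the answer.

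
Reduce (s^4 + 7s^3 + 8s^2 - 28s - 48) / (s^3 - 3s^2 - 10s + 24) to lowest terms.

Repeated division with remainder:
  s^4 + 7s^3 + 8s^2 - 28s - 48 = (s + 10)(s^3 - 3s^2 - 10s + 24) + (48s^2 + 48s - 288)
  s^3 - 3s^2 - 10s + 24 = ((1/48)s - 1/12)(48s^2 + 48s - 288) + (0)
Last nonzero remainder: 48s^2 + 48s - 288. Dividing through by 48 gives the monic gcd s^2 + s - 6.
Cancel s^2 + s - 6 from numerator and denominator to get the reduced form.

(s^2 + 6s + 8)/(s - 4)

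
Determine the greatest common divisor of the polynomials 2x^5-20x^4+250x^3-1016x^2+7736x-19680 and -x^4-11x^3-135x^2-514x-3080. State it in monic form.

Apply the Euclidean algorithm:
  2x^5-20x^4+250x^3-1016x^2+7736x-19680 = (-2x+42)(-x^4-11x^3-135x^2-514x-3080) + (442x^3+3626x^2+23164x+109680)
  -x^4-11x^3-135x^2-514x-3080 = (-(1/442)x-309/48841)(442x^3+3626x^2+23164x+109680) + (-(2913479/48841)x^2-(5826958/48841)x-116539160/48841)
  442x^3+3626x^2+23164x+109680 = (-(21587722/2913479)x-133922022/2913479)(-(2913479/48841)x^2-(5826958/48841)x-116539160/48841) + (0)
Last nonzero remainder: -(2913479/48841)x^2-(5826958/48841)x-116539160/48841. Dividing through by -2913479/48841 gives the monic gcd x^2+2x+40.

x^2+2x+40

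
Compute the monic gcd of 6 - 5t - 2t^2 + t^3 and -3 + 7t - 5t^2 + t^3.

3 - 4t + t^2

Euclidean algorithm in ℚ[t]:
  t^3 - 2t^2 - 5t + 6 = (t^3 - 5t^2 + 7t - 3) + (3t^2 - 12t + 9)
  t^3 - 5t^2 + 7t - 3 = ((1/3)t - 1/3)(3t^2 - 12t + 9) + (0)
Last nonzero remainder: 3t^2 - 12t + 9. Dividing through by 3 gives the monic gcd t^2 - 4t + 3.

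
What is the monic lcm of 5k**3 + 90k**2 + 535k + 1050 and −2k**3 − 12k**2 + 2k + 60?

k**5 + 19k**4 + 119k**3 + 209k**2 − 432k − 1260

Euclidean algorithm in ℚ[k]:
  5k**3 + 90k**2 + 535k + 1050 = (−5/2)(−2k**3 − 12k**2 + 2k + 60) + (60k**2 + 540k + 1200)
  −2k**3 − 12k**2 + 2k + 60 = (−(1/30)k + 1/10)(60k**2 + 540k + 1200) + (−12k − 60)
  60k**2 + 540k + 1200 = (−5k − 20)(−12k − 60) + (0)
Last nonzero remainder: −12k − 60. Dividing through by −12 gives the monic gcd k + 5.
Then lcm(f, g) = f·g / gcd(f, g); expanding and making the result monic gives the answer.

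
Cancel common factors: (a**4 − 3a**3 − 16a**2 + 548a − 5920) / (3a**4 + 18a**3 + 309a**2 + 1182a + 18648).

(a**2 + 2a − 80)/(3a**2 + 33a + 252)

Euclidean algorithm in ℚ[a]:
  a**4 − 3a**3 − 16a**2 + 548a − 5920 = (1/3)(3a**4 + 18a**3 + 309a**2 + 1182a + 18648) + (−9a**3 − 119a**2 + 154a − 12136)
  3a**4 + 18a**3 + 309a**2 + 1182a + 18648 = (−(1/3)a + 65/27)(−9a**3 − 119a**2 + 154a − 12136) + ((17464/27)a**2 − (87320/27)a + 1292336/27)
  −9a**3 − 119a**2 + 154a − 12136 = (−(243/17464)a − 1107/4366)((17464/27)a**2 − (87320/27)a + 1292336/27) + (0)
Last nonzero remainder: (17464/27)a**2 − (87320/27)a + 1292336/27. Dividing through by 17464/27 gives the monic gcd a**2 − 5a + 74.
Cancel a**2 − 5a + 74 from numerator and denominator to get the reduced form.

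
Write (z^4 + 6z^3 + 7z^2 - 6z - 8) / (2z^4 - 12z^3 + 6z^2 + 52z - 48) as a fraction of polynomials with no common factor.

Apply the Euclidean algorithm:
  z^4 + 6z^3 + 7z^2 - 6z - 8 = (1/2)(2z^4 - 12z^3 + 6z^2 + 52z - 48) + (12z^3 + 4z^2 - 32z + 16)
  2z^4 - 12z^3 + 6z^2 + 52z - 48 = ((1/6)z - 19/18)(12z^3 + 4z^2 - 32z + 16) + ((140/9)z^2 + (140/9)z - 280/9)
  12z^3 + 4z^2 - 32z + 16 = ((27/35)z - 18/35)((140/9)z^2 + (140/9)z - 280/9) + (0)
Last nonzero remainder: (140/9)z^2 + (140/9)z - 280/9. Dividing through by 140/9 gives the monic gcd z^2 + z - 2.
Cancel z^2 + z - 2 from numerator and denominator to get the reduced form.

(z^2 + 5z + 4)/(2z^2 - 14z + 24)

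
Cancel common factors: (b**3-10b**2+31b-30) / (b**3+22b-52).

By polynomial division,
  b**3-10b**2+31b-30 = (b**3+22b-52) + (-10b**2+9b+22)
  b**3+22b-52 = (-(1/10)b-9/100)(-10b**2+9b+22) + ((2501/100)b-2501/50)
  -10b**2+9b+22 = (-(1000/2501)b-1100/2501)((2501/100)b-2501/50) + (0)
Last nonzero remainder: (2501/100)b-2501/50. Dividing through by 2501/100 gives the monic gcd b-2.
Cancel b-2 from numerator and denominator to get the reduced form.

(b**2-8b+15)/(b**2+2b+26)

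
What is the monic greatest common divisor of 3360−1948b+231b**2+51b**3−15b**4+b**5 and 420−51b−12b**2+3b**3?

By polynomial division,
  b**5−15b**4+51b**3+231b**2−1948b+3360 = ((1/3)b**2−(11/3)b+8)(3b**3−12b**2−51b+420) + (0)
Last nonzero remainder: 3b**3−12b**2−51b+420. Dividing through by 3 gives the monic gcd b**3−4b**2−17b+140.

140−17b−4b**2+b**3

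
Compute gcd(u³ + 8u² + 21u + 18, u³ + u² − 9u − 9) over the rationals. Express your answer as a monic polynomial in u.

Apply the Euclidean algorithm:
  u³ + 8u² + 21u + 18 = (u³ + u² − 9u − 9) + (7u² + 30u + 27)
  u³ + u² − 9u − 9 = ((1/7)u − 23/49)(7u² + 30u + 27) + ((60/49)u + 180/49)
  7u² + 30u + 27 = ((343/60)u + 147/20)((60/49)u + 180/49) + (0)
Last nonzero remainder: (60/49)u + 180/49. Dividing through by 60/49 gives the monic gcd u + 3.

u + 3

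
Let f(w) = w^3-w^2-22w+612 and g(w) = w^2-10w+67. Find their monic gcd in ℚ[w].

1

Apply the Euclidean algorithm:
  w^3-w^2-22w+612 = (w+9)(w^2-10w+67) + (w+9)
  w^2-10w+67 = (w-19)(w+9) + (238)
  w+9 = ((1/238)w+9/238)(238) + (0)
The last nonzero remainder is the constant 238, so the polynomials are coprime and gcd = 1.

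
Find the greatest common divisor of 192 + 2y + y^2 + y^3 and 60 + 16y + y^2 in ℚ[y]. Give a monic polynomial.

Repeated division with remainder:
  y^3 + y^2 + 2y + 192 = (y - 15)(y^2 + 16y + 60) + (182y + 1092)
  y^2 + 16y + 60 = ((1/182)y + 5/91)(182y + 1092) + (0)
Last nonzero remainder: 182y + 1092. Dividing through by 182 gives the monic gcd y + 6.

6 + y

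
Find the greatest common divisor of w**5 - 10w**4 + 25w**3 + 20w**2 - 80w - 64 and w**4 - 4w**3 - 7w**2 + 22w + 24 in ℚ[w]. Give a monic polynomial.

w**2 - 3w - 4

By polynomial division,
  w**5 - 10w**4 + 25w**3 + 20w**2 - 80w - 64 = (w - 6)(w**4 - 4w**3 - 7w**2 + 22w + 24) + (8w**3 - 44w**2 + 28w + 80)
  w**4 - 4w**3 - 7w**2 + 22w + 24 = ((1/8)w + 3/16)(8w**3 - 44w**2 + 28w + 80) + (-(9/4)w**2 + (27/4)w + 9)
  8w**3 - 44w**2 + 28w + 80 = (-(32/9)w + 80/9)(-(9/4)w**2 + (27/4)w + 9) + (0)
Last nonzero remainder: -(9/4)w**2 + (27/4)w + 9. Dividing through by -9/4 gives the monic gcd w**2 - 3w - 4.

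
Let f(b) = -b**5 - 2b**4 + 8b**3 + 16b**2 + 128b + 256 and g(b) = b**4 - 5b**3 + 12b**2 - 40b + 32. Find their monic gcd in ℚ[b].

b**3 - 4b**2 + 8b - 32

Euclidean algorithm in ℚ[b]:
  -b**5 - 2b**4 + 8b**3 + 16b**2 + 128b + 256 = (-b - 7)(b**4 - 5b**3 + 12b**2 - 40b + 32) + (-15b**3 + 60b**2 - 120b + 480)
  b**4 - 5b**3 + 12b**2 - 40b + 32 = (-(1/15)b + 1/15)(-15b**3 + 60b**2 - 120b + 480) + (0)
Last nonzero remainder: -15b**3 + 60b**2 - 120b + 480. Dividing through by -15 gives the monic gcd b**3 - 4b**2 + 8b - 32.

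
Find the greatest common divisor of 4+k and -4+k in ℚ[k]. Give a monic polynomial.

1

Repeated division with remainder:
  k+4 = (k-4) + (8)
  k-4 = ((1/8)k-1/2)(8) + (0)
The last nonzero remainder is the constant 8, so the polynomials are coprime and gcd = 1.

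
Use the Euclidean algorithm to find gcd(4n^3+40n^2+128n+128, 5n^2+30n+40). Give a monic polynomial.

n^2+6n+8

Euclidean algorithm in ℚ[n]:
  4n^3+40n^2+128n+128 = ((4/5)n+16/5)(5n^2+30n+40) + (0)
Last nonzero remainder: 5n^2+30n+40. Dividing through by 5 gives the monic gcd n^2+6n+8.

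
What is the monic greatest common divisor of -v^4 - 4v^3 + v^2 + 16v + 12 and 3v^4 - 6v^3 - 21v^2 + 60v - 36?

Repeated division with remainder:
  -v^4 - 4v^3 + v^2 + 16v + 12 = (-1/3)(3v^4 - 6v^3 - 21v^2 + 60v - 36) + (-6v^3 - 6v^2 + 36v)
  3v^4 - 6v^3 - 21v^2 + 60v - 36 = (-(1/2)v + 3/2)(-6v^3 - 6v^2 + 36v) + (6v^2 + 6v - 36)
  -6v^3 - 6v^2 + 36v = (-v)(6v^2 + 6v - 36) + (0)
Last nonzero remainder: 6v^2 + 6v - 36. Dividing through by 6 gives the monic gcd v^2 + v - 6.

v^2 + v - 6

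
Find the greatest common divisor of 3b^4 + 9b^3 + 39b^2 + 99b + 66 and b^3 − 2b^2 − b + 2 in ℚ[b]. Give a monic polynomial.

b + 1

Repeated division with remainder:
  3b^4 + 9b^3 + 39b^2 + 99b + 66 = (3b + 15)(b^3 − 2b^2 − b + 2) + (72b^2 + 108b + 36)
  b^3 − 2b^2 − b + 2 = ((1/72)b − 7/144)(72b^2 + 108b + 36) + ((15/4)b + 15/4)
  72b^2 + 108b + 36 = ((96/5)b + 48/5)((15/4)b + 15/4) + (0)
Last nonzero remainder: (15/4)b + 15/4. Dividing through by 15/4 gives the monic gcd b + 1.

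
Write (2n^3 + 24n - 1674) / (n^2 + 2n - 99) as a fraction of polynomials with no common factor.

(2n^2 + 18n + 186)/(n + 11)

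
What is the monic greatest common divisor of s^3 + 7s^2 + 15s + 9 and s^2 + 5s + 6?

s + 3

Apply the Euclidean algorithm:
  s^3 + 7s^2 + 15s + 9 = (s + 2)(s^2 + 5s + 6) + (−s − 3)
  s^2 + 5s + 6 = (−s − 2)(−s − 3) + (0)
Last nonzero remainder: −s − 3. Dividing through by −1 gives the monic gcd s + 3.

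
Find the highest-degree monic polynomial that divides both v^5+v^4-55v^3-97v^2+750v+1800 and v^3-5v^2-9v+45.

v^2-2v-15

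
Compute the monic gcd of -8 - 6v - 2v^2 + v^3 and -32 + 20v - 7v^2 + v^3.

Repeated division with remainder:
  v^3 - 2v^2 - 6v - 8 = (v^3 - 7v^2 + 20v - 32) + (5v^2 - 26v + 24)
  v^3 - 7v^2 + 20v - 32 = ((1/5)v - 9/25)(5v^2 - 26v + 24) + ((146/25)v - 584/25)
  5v^2 - 26v + 24 = ((125/146)v - 75/73)((146/25)v - 584/25) + (0)
Last nonzero remainder: (146/25)v - 584/25. Dividing through by 146/25 gives the monic gcd v - 4.

-4 + v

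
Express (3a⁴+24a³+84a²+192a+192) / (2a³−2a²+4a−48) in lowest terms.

Repeated division with remainder:
  3a⁴+24a³+84a²+192a+192 = ((3/2)a+27/2)(2a³−2a²+4a−48) + (105a²+210a+840)
  2a³−2a²+4a−48 = ((2/105)a−2/35)(105a²+210a+840) + (0)
Last nonzero remainder: 105a²+210a+840. Dividing through by 105 gives the monic gcd a²+2a+8.
Cancel a²+2a+8 from numerator and denominator to get the reduced form.

(3a²+18a+24)/(2a−6)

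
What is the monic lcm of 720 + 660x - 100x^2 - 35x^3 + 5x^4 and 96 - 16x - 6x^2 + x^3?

-576 - 384x + 212x^2 + 8x^3 - 11x^4 + x^5

Apply the Euclidean algorithm:
  5x^4 - 35x^3 - 100x^2 + 660x + 720 = (5x - 5)(x^3 - 6x^2 - 16x + 96) + (-50x^2 + 100x + 1200)
  x^3 - 6x^2 - 16x + 96 = (-(1/50)x + 2/25)(-50x^2 + 100x + 1200) + (0)
Last nonzero remainder: -50x^2 + 100x + 1200. Dividing through by -50 gives the monic gcd x^2 - 2x - 24.
Then lcm(f, g) = f·g / gcd(f, g); expanding and making the result monic gives the answer.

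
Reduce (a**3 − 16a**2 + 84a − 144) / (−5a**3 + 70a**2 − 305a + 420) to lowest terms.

(−a**2 + 12a − 36)/(5a**2 − 50a + 105)

Repeated division with remainder:
  a**3 − 16a**2 + 84a − 144 = (−1/5)(−5a**3 + 70a**2 − 305a + 420) + (−2a**2 + 23a − 60)
  −5a**3 + 70a**2 − 305a + 420 = ((5/2)a − 25/4)(−2a**2 + 23a − 60) + (−(45/4)a + 45)
  −2a**2 + 23a − 60 = ((8/45)a − 4/3)(−(45/4)a + 45) + (0)
Last nonzero remainder: −(45/4)a + 45. Dividing through by −45/4 gives the monic gcd a − 4.
Cancel a − 4 from numerator and denominator to get the reduced form.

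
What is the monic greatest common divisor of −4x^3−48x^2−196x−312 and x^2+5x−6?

Apply the Euclidean algorithm:
  −4x^3−48x^2−196x−312 = (−4x−28)(x^2+5x−6) + (−80x−480)
  x^2+5x−6 = (−(1/80)x+1/80)(−80x−480) + (0)
Last nonzero remainder: −80x−480. Dividing through by −80 gives the monic gcd x+6.

x+6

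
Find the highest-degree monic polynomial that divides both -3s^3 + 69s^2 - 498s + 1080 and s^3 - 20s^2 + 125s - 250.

Euclidean algorithm in ℚ[s]:
  -3s^3 + 69s^2 - 498s + 1080 = (-3)(s^3 - 20s^2 + 125s - 250) + (9s^2 - 123s + 330)
  s^3 - 20s^2 + 125s - 250 = ((1/9)s - 19/27)(9s^2 - 123s + 330) + ((16/9)s - 160/9)
  9s^2 - 123s + 330 = ((81/16)s - 297/16)((16/9)s - 160/9) + (0)
Last nonzero remainder: (16/9)s - 160/9. Dividing through by 16/9 gives the monic gcd s - 10.

s - 10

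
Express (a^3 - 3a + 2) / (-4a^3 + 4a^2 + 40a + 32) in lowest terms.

Apply the Euclidean algorithm:
  a^3 - 3a + 2 = (-1/4)(-4a^3 + 4a^2 + 40a + 32) + (a^2 + 7a + 10)
  -4a^3 + 4a^2 + 40a + 32 = (-4a + 32)(a^2 + 7a + 10) + (-144a - 288)
  a^2 + 7a + 10 = (-(1/144)a - 5/144)(-144a - 288) + (0)
Last nonzero remainder: -144a - 288. Dividing through by -144 gives the monic gcd a + 2.
Cancel a + 2 from numerator and denominator to get the reduced form.

(-a^2 + 2a - 1)/(4a^2 - 12a - 16)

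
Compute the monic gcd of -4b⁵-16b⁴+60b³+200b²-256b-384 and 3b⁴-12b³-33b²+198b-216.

By polynomial division,
  -4b⁵-16b⁴+60b³+200b²-256b-384 = (-(4/3)b-32/3)(3b⁴-12b³-33b²+198b-216) + (-112b³+112b²+1568b-2688)
  3b⁴-12b³-33b²+198b-216 = (-(3/112)b+9/112)(-112b³+112b²+1568b-2688) + (0)
Last nonzero remainder: -112b³+112b²+1568b-2688. Dividing through by -112 gives the monic gcd b³-b²-14b+24.

b³-b²-14b+24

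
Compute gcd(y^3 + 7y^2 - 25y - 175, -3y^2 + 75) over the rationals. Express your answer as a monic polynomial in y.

Apply the Euclidean algorithm:
  y^3 + 7y^2 - 25y - 175 = (-(1/3)y - 7/3)(-3y^2 + 75) + (0)
Last nonzero remainder: -3y^2 + 75. Dividing through by -3 gives the monic gcd y^2 - 25.

y^2 - 25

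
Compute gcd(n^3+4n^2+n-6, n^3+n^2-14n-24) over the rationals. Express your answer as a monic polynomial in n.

Euclidean algorithm in ℚ[n]:
  n^3+4n^2+n-6 = (n^3+n^2-14n-24) + (3n^2+15n+18)
  n^3+n^2-14n-24 = ((1/3)n-4/3)(3n^2+15n+18) + (0)
Last nonzero remainder: 3n^2+15n+18. Dividing through by 3 gives the monic gcd n^2+5n+6.

n^2+5n+6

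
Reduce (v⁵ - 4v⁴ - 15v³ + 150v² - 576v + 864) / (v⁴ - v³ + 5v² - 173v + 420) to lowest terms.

(v³ + 3v² - 6v + 72)/(v² + 6v + 35)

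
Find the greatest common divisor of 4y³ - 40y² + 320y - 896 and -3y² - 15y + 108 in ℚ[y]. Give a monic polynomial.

y - 4

Apply the Euclidean algorithm:
  4y³ - 40y² + 320y - 896 = (-(4/3)y + 20)(-3y² - 15y + 108) + (764y - 3056)
  -3y² - 15y + 108 = (-(3/764)y - 27/764)(764y - 3056) + (0)
Last nonzero remainder: 764y - 3056. Dividing through by 764 gives the monic gcd y - 4.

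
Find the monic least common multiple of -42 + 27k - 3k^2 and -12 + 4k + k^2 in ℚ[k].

84 - 40k - 3k^2 + k^3

By polynomial division,
  -3k^2 + 27k - 42 = (-3)(k^2 + 4k - 12) + (39k - 78)
  k^2 + 4k - 12 = ((1/39)k + 2/13)(39k - 78) + (0)
Last nonzero remainder: 39k - 78. Dividing through by 39 gives the monic gcd k - 2.
Then lcm(f, g) = f·g / gcd(f, g); expanding and making the result monic gives the answer.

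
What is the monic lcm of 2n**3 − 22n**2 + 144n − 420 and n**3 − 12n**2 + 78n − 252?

Apply the Euclidean algorithm:
  2n**3 − 22n**2 + 144n − 420 = (2)(n**3 − 12n**2 + 78n − 252) + (2n**2 − 12n + 84)
  n**3 − 12n**2 + 78n − 252 = ((1/2)n − 3)(2n**2 − 12n + 84) + (0)
Last nonzero remainder: 2n**2 − 12n + 84. Dividing through by 2 gives the monic gcd n**2 − 6n + 42.
Then lcm(f, g) = f·g / gcd(f, g); expanding and making the result monic gives the answer.

n**4 − 17n**3 + 138n**2 − 642n + 1260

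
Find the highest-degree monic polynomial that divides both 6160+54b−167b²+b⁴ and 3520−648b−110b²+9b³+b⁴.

Apply the Euclidean algorithm:
  b⁴−167b²+54b+6160 = (b⁴+9b³−110b²−648b+3520) + (−9b³−57b²+702b+2640)
  b⁴+9b³−110b²−648b+3520 = (−(1/9)b−8/27)(−9b³−57b²+702b+2640) + (−(440/9)b²−(440/3)b+38720/9)
  −9b³−57b²+702b+2640 = ((81/440)b+27/44)(−(440/9)b²−(440/3)b+38720/9) + (0)
Last nonzero remainder: −(440/9)b²−(440/3)b+38720/9. Dividing through by −440/9 gives the monic gcd b²+3b−88.

−88+3b+b²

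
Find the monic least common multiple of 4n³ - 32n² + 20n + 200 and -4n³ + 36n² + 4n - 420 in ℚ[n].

Euclidean algorithm in ℚ[n]:
  4n³ - 32n² + 20n + 200 = (-1)(-4n³ + 36n² + 4n - 420) + (4n² + 24n - 220)
  -4n³ + 36n² + 4n - 420 = (-n + 15)(4n² + 24n - 220) + (-576n + 2880)
  4n² + 24n - 220 = (-(1/144)n - 11/144)(-576n + 2880) + (0)
Last nonzero remainder: -576n + 2880. Dividing through by -576 gives the monic gcd n - 5.
Then lcm(f, g) = f·g / gcd(f, g); expanding and making the result monic gives the answer.

n⁵ - 12n⁴ + 16n³ + 198n² - 305n - 1050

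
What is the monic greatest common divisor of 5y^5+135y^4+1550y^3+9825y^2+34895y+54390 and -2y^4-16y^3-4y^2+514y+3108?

By polynomial division,
  5y^5+135y^4+1550y^3+9825y^2+34895y+54390 = (-(5/2)y-95/2)(-2y^4-16y^3-4y^2+514y+3108) + (780y^3+10920y^2+67080y+202020)
  -2y^4-16y^3-4y^2+514y+3108 = (-(1/390)y+1/65)(780y^3+10920y^2+67080y+202020) + (0)
Last nonzero remainder: 780y^3+10920y^2+67080y+202020. Dividing through by 780 gives the monic gcd y^3+14y^2+86y+259.

y^3+14y^2+86y+259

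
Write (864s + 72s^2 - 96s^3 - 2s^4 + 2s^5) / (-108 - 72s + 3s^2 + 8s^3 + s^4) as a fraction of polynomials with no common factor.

(48s - 20s^2 + 2s^3)/(-6 - s + s^2)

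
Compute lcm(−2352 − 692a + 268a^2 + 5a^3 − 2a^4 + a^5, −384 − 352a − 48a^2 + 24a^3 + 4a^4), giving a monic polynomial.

Apply the Euclidean algorithm:
  a^5 − 2a^4 + 5a^3 + 268a^2 − 692a − 2352 = ((1/4)a − 2)(4a^4 + 24a^3 − 48a^2 − 352a − 384) + (65a^3 + 260a^2 − 1300a − 3120)
  4a^4 + 24a^3 − 48a^2 − 352a − 384 = ((4/65)a + 8/65)(65a^3 + 260a^2 − 1300a − 3120) + (0)
Last nonzero remainder: 65a^3 + 260a^2 − 1300a − 3120. Dividing through by 65 gives the monic gcd a^3 + 4a^2 − 20a − 48.
Then lcm(f, g) = f·g / gcd(f, g); expanding and making the result monic gives the answer.

−4704 − 3736a − 156a^2 + 278a^3 + a^4 + a^6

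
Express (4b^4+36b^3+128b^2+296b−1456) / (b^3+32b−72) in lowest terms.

Apply the Euclidean algorithm:
  4b^4+36b^3+128b^2+296b−1456 = (4b+36)(b^3+32b−72) + (−568b+1136)
  b^3+32b−72 = (−(1/568)b^2−(1/284)b−9/142)(−568b+1136) + (0)
Last nonzero remainder: −568b+1136. Dividing through by −568 gives the monic gcd b−2.
Cancel b−2 from numerator and denominator to get the reduced form.

(4b^3+44b^2+216b+728)/(b^2+2b+36)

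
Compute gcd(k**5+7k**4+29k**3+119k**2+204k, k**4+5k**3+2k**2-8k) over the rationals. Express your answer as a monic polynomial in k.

k**2+4k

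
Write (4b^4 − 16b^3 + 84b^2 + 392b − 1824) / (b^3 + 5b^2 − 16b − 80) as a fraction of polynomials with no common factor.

(4b^3 − 32b^2 + 212b − 456)/(b^2 + b − 20)

By polynomial division,
  4b^4 − 16b^3 + 84b^2 + 392b − 1824 = (4b − 36)(b^3 + 5b^2 − 16b − 80) + (328b^2 + 136b − 4704)
  b^3 + 5b^2 − 16b − 80 = ((1/328)b + 47/3362)(328b^2 + 136b − 4704) + (−(5984/1681)b − 23936/1681)
  328b^2 + 136b − 4704 = (−(68921/748)b + 247107/748)(−(5984/1681)b − 23936/1681) + (0)
Last nonzero remainder: −(5984/1681)b − 23936/1681. Dividing through by −5984/1681 gives the monic gcd b + 4.
Cancel b + 4 from numerator and denominator to get the reduced form.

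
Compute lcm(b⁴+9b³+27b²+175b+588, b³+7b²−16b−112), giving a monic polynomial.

b⁵+5b⁴−9b³+67b²−112b−2352

By polynomial division,
  b⁴+9b³+27b²+175b+588 = (b+2)(b³+7b²−16b−112) + (29b²+319b+812)
  b³+7b²−16b−112 = ((1/29)b−4/29)(29b²+319b+812) + (0)
Last nonzero remainder: 29b²+319b+812. Dividing through by 29 gives the monic gcd b²+11b+28.
Then lcm(f, g) = f·g / gcd(f, g); expanding and making the result monic gives the answer.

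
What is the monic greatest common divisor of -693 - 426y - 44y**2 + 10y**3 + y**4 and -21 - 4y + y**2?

-21 - 4y + y**2

Repeated division with remainder:
  y**4 + 10y**3 - 44y**2 - 426y - 693 = (y**2 + 14y + 33)(y**2 - 4y - 21) + (0)
The last nonzero remainder y**2 - 4y - 21 is already monic.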